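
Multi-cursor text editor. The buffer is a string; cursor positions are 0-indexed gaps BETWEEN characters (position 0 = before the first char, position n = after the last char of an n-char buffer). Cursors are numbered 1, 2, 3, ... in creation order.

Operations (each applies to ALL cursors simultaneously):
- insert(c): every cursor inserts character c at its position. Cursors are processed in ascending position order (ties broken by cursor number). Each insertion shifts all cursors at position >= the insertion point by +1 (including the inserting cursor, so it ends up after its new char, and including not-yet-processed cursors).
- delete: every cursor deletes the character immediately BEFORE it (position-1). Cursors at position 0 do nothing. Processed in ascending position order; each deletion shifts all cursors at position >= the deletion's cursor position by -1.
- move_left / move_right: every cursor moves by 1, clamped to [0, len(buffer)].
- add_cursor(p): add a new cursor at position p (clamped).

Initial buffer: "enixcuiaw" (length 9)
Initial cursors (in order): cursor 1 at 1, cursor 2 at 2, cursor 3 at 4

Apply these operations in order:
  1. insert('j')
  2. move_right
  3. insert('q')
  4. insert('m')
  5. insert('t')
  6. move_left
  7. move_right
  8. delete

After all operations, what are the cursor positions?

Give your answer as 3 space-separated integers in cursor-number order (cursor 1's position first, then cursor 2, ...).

After op 1 (insert('j')): buffer="ejnjixjcuiaw" (len 12), cursors c1@2 c2@4 c3@7, authorship .1.2..3.....
After op 2 (move_right): buffer="ejnjixjcuiaw" (len 12), cursors c1@3 c2@5 c3@8, authorship .1.2..3.....
After op 3 (insert('q')): buffer="ejnqjiqxjcquiaw" (len 15), cursors c1@4 c2@7 c3@11, authorship .1.12.2.3.3....
After op 4 (insert('m')): buffer="ejnqmjiqmxjcqmuiaw" (len 18), cursors c1@5 c2@9 c3@14, authorship .1.112.22.3.33....
After op 5 (insert('t')): buffer="ejnqmtjiqmtxjcqmtuiaw" (len 21), cursors c1@6 c2@11 c3@17, authorship .1.1112.222.3.333....
After op 6 (move_left): buffer="ejnqmtjiqmtxjcqmtuiaw" (len 21), cursors c1@5 c2@10 c3@16, authorship .1.1112.222.3.333....
After op 7 (move_right): buffer="ejnqmtjiqmtxjcqmtuiaw" (len 21), cursors c1@6 c2@11 c3@17, authorship .1.1112.222.3.333....
After op 8 (delete): buffer="ejnqmjiqmxjcqmuiaw" (len 18), cursors c1@5 c2@9 c3@14, authorship .1.112.22.3.33....

Answer: 5 9 14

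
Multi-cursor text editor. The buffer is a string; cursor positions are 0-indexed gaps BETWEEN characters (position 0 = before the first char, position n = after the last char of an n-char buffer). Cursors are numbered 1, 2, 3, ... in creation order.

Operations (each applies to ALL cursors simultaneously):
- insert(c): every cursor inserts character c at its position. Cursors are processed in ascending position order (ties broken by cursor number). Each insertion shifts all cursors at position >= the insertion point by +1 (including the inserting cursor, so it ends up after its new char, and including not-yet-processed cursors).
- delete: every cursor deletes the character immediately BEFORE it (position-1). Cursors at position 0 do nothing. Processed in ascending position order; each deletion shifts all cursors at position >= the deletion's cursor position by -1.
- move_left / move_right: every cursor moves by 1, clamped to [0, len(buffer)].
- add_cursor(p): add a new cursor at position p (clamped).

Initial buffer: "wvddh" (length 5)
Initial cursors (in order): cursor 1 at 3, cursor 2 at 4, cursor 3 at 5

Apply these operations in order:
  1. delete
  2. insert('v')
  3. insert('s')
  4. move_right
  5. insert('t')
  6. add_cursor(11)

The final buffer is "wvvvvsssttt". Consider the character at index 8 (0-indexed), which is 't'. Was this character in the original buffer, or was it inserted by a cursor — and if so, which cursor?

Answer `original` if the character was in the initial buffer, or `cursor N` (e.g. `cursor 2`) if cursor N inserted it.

After op 1 (delete): buffer="wv" (len 2), cursors c1@2 c2@2 c3@2, authorship ..
After op 2 (insert('v')): buffer="wvvvv" (len 5), cursors c1@5 c2@5 c3@5, authorship ..123
After op 3 (insert('s')): buffer="wvvvvsss" (len 8), cursors c1@8 c2@8 c3@8, authorship ..123123
After op 4 (move_right): buffer="wvvvvsss" (len 8), cursors c1@8 c2@8 c3@8, authorship ..123123
After op 5 (insert('t')): buffer="wvvvvsssttt" (len 11), cursors c1@11 c2@11 c3@11, authorship ..123123123
After op 6 (add_cursor(11)): buffer="wvvvvsssttt" (len 11), cursors c1@11 c2@11 c3@11 c4@11, authorship ..123123123
Authorship (.=original, N=cursor N): . . 1 2 3 1 2 3 1 2 3
Index 8: author = 1

Answer: cursor 1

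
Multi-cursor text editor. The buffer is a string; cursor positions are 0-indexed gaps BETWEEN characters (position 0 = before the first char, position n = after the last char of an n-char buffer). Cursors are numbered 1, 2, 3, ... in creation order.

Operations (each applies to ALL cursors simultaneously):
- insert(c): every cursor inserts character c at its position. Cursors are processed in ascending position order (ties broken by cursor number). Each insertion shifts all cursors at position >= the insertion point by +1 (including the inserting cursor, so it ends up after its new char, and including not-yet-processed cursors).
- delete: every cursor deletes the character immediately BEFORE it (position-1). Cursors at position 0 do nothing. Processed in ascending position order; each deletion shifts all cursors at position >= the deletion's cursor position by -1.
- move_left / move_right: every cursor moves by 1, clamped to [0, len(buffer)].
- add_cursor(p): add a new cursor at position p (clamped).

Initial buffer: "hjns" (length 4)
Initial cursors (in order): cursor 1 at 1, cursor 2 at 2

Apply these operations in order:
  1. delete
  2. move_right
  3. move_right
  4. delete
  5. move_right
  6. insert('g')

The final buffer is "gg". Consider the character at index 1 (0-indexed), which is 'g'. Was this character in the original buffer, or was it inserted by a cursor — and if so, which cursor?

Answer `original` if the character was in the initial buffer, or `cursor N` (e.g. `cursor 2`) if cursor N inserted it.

Answer: cursor 2

Derivation:
After op 1 (delete): buffer="ns" (len 2), cursors c1@0 c2@0, authorship ..
After op 2 (move_right): buffer="ns" (len 2), cursors c1@1 c2@1, authorship ..
After op 3 (move_right): buffer="ns" (len 2), cursors c1@2 c2@2, authorship ..
After op 4 (delete): buffer="" (len 0), cursors c1@0 c2@0, authorship 
After op 5 (move_right): buffer="" (len 0), cursors c1@0 c2@0, authorship 
After op 6 (insert('g')): buffer="gg" (len 2), cursors c1@2 c2@2, authorship 12
Authorship (.=original, N=cursor N): 1 2
Index 1: author = 2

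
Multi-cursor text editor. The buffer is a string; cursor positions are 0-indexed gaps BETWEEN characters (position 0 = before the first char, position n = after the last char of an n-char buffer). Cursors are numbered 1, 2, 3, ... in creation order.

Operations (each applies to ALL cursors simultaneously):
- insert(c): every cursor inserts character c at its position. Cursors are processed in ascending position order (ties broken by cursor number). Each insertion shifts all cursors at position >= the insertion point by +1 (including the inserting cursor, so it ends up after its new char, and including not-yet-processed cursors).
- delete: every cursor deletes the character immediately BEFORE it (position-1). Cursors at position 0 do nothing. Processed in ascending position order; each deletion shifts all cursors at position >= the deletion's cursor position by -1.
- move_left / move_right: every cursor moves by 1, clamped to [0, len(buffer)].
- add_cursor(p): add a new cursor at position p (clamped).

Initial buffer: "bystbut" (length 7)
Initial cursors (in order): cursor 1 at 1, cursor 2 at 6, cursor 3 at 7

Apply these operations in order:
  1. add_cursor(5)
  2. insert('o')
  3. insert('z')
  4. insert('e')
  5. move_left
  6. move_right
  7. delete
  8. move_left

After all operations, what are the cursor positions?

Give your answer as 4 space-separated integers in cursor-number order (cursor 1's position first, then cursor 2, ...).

Answer: 2 11 14 8

Derivation:
After op 1 (add_cursor(5)): buffer="bystbut" (len 7), cursors c1@1 c4@5 c2@6 c3@7, authorship .......
After op 2 (insert('o')): buffer="boystbouoto" (len 11), cursors c1@2 c4@7 c2@9 c3@11, authorship .1....4.2.3
After op 3 (insert('z')): buffer="bozystbozuoztoz" (len 15), cursors c1@3 c4@9 c2@12 c3@15, authorship .11....44.22.33
After op 4 (insert('e')): buffer="bozeystbozeuozetoze" (len 19), cursors c1@4 c4@11 c2@15 c3@19, authorship .111....444.222.333
After op 5 (move_left): buffer="bozeystbozeuozetoze" (len 19), cursors c1@3 c4@10 c2@14 c3@18, authorship .111....444.222.333
After op 6 (move_right): buffer="bozeystbozeuozetoze" (len 19), cursors c1@4 c4@11 c2@15 c3@19, authorship .111....444.222.333
After op 7 (delete): buffer="bozystbozuoztoz" (len 15), cursors c1@3 c4@9 c2@12 c3@15, authorship .11....44.22.33
After op 8 (move_left): buffer="bozystbozuoztoz" (len 15), cursors c1@2 c4@8 c2@11 c3@14, authorship .11....44.22.33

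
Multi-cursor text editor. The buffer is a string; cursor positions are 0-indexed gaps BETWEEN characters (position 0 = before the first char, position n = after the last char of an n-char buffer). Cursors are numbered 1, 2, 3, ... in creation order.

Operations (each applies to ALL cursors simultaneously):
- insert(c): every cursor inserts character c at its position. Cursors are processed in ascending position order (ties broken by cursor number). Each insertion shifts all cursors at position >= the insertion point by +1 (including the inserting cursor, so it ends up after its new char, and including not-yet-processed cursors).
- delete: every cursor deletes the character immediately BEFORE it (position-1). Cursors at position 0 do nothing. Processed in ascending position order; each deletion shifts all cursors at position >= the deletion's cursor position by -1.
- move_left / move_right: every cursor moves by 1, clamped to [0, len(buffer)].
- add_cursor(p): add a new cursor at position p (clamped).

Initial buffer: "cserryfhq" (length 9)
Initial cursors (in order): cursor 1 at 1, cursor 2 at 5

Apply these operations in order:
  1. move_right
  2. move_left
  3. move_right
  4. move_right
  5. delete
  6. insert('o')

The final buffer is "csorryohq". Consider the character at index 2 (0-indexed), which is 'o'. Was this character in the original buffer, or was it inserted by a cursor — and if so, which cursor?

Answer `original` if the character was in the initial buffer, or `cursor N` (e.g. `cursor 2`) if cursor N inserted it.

Answer: cursor 1

Derivation:
After op 1 (move_right): buffer="cserryfhq" (len 9), cursors c1@2 c2@6, authorship .........
After op 2 (move_left): buffer="cserryfhq" (len 9), cursors c1@1 c2@5, authorship .........
After op 3 (move_right): buffer="cserryfhq" (len 9), cursors c1@2 c2@6, authorship .........
After op 4 (move_right): buffer="cserryfhq" (len 9), cursors c1@3 c2@7, authorship .........
After op 5 (delete): buffer="csrryhq" (len 7), cursors c1@2 c2@5, authorship .......
After op 6 (insert('o')): buffer="csorryohq" (len 9), cursors c1@3 c2@7, authorship ..1...2..
Authorship (.=original, N=cursor N): . . 1 . . . 2 . .
Index 2: author = 1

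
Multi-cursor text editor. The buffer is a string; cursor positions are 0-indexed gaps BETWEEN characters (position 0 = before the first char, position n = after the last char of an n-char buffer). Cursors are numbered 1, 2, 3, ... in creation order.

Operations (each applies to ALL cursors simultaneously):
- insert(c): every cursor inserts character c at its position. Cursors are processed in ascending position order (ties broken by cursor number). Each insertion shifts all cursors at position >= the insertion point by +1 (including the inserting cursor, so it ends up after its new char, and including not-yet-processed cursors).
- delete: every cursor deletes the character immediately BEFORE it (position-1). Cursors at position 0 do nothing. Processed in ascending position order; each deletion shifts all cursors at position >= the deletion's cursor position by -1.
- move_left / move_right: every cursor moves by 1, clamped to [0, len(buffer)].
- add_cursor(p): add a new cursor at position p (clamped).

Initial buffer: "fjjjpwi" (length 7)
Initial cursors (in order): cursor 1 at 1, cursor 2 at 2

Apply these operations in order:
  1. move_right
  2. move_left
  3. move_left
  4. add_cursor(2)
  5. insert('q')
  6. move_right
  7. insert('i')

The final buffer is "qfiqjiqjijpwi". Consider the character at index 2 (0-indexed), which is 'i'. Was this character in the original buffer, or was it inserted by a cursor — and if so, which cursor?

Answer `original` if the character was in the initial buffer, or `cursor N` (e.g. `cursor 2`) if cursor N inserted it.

After op 1 (move_right): buffer="fjjjpwi" (len 7), cursors c1@2 c2@3, authorship .......
After op 2 (move_left): buffer="fjjjpwi" (len 7), cursors c1@1 c2@2, authorship .......
After op 3 (move_left): buffer="fjjjpwi" (len 7), cursors c1@0 c2@1, authorship .......
After op 4 (add_cursor(2)): buffer="fjjjpwi" (len 7), cursors c1@0 c2@1 c3@2, authorship .......
After op 5 (insert('q')): buffer="qfqjqjjpwi" (len 10), cursors c1@1 c2@3 c3@5, authorship 1.2.3.....
After op 6 (move_right): buffer="qfqjqjjpwi" (len 10), cursors c1@2 c2@4 c3@6, authorship 1.2.3.....
After op 7 (insert('i')): buffer="qfiqjiqjijpwi" (len 13), cursors c1@3 c2@6 c3@9, authorship 1.12.23.3....
Authorship (.=original, N=cursor N): 1 . 1 2 . 2 3 . 3 . . . .
Index 2: author = 1

Answer: cursor 1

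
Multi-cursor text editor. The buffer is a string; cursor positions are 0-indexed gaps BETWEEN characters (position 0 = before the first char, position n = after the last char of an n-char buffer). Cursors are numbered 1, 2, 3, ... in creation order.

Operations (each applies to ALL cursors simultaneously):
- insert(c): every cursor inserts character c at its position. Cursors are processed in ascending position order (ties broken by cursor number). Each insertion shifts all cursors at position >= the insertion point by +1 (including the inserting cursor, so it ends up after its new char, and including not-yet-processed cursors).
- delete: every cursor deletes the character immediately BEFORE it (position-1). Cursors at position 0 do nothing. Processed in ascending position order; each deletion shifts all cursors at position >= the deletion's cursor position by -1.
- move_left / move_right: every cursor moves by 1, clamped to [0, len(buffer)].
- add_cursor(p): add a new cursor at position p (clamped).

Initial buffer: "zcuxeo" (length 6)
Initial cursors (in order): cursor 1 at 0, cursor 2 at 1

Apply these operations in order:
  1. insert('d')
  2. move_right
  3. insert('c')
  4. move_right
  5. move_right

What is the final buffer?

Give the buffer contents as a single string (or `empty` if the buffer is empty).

Answer: dzcdccuxeo

Derivation:
After op 1 (insert('d')): buffer="dzdcuxeo" (len 8), cursors c1@1 c2@3, authorship 1.2.....
After op 2 (move_right): buffer="dzdcuxeo" (len 8), cursors c1@2 c2@4, authorship 1.2.....
After op 3 (insert('c')): buffer="dzcdccuxeo" (len 10), cursors c1@3 c2@6, authorship 1.12.2....
After op 4 (move_right): buffer="dzcdccuxeo" (len 10), cursors c1@4 c2@7, authorship 1.12.2....
After op 5 (move_right): buffer="dzcdccuxeo" (len 10), cursors c1@5 c2@8, authorship 1.12.2....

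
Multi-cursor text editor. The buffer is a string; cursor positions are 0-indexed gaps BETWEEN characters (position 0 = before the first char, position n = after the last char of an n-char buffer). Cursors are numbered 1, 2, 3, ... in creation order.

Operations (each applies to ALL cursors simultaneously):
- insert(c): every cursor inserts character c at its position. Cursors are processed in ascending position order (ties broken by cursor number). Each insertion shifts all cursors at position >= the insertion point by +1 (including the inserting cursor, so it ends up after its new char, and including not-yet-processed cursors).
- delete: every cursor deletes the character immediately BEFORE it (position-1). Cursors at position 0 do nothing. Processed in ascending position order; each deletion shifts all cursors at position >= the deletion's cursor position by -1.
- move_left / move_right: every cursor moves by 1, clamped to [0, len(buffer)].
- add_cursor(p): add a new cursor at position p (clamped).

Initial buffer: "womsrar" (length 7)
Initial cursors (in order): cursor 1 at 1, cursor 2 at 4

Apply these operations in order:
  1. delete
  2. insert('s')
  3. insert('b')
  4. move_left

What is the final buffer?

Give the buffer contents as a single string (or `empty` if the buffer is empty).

After op 1 (delete): buffer="omrar" (len 5), cursors c1@0 c2@2, authorship .....
After op 2 (insert('s')): buffer="somsrar" (len 7), cursors c1@1 c2@4, authorship 1..2...
After op 3 (insert('b')): buffer="sbomsbrar" (len 9), cursors c1@2 c2@6, authorship 11..22...
After op 4 (move_left): buffer="sbomsbrar" (len 9), cursors c1@1 c2@5, authorship 11..22...

Answer: sbomsbrar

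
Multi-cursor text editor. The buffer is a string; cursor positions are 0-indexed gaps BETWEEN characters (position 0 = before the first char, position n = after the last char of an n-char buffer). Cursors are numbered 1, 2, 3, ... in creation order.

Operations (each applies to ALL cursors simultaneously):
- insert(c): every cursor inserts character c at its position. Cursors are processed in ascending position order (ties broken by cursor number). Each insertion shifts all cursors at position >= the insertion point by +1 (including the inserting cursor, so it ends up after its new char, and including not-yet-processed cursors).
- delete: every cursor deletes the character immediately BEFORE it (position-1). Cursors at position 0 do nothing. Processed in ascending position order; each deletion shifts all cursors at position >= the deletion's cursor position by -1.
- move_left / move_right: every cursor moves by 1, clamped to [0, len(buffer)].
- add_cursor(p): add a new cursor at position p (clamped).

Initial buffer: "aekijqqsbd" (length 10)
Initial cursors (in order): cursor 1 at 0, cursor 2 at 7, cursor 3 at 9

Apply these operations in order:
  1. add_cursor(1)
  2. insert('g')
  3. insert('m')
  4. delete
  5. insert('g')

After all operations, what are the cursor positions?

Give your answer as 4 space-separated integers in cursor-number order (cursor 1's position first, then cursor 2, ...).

After op 1 (add_cursor(1)): buffer="aekijqqsbd" (len 10), cursors c1@0 c4@1 c2@7 c3@9, authorship ..........
After op 2 (insert('g')): buffer="gagekijqqgsbgd" (len 14), cursors c1@1 c4@3 c2@10 c3@13, authorship 1.4......2..3.
After op 3 (insert('m')): buffer="gmagmekijqqgmsbgmd" (len 18), cursors c1@2 c4@5 c2@13 c3@17, authorship 11.44......22..33.
After op 4 (delete): buffer="gagekijqqgsbgd" (len 14), cursors c1@1 c4@3 c2@10 c3@13, authorship 1.4......2..3.
After op 5 (insert('g')): buffer="ggaggekijqqggsbggd" (len 18), cursors c1@2 c4@5 c2@13 c3@17, authorship 11.44......22..33.

Answer: 2 13 17 5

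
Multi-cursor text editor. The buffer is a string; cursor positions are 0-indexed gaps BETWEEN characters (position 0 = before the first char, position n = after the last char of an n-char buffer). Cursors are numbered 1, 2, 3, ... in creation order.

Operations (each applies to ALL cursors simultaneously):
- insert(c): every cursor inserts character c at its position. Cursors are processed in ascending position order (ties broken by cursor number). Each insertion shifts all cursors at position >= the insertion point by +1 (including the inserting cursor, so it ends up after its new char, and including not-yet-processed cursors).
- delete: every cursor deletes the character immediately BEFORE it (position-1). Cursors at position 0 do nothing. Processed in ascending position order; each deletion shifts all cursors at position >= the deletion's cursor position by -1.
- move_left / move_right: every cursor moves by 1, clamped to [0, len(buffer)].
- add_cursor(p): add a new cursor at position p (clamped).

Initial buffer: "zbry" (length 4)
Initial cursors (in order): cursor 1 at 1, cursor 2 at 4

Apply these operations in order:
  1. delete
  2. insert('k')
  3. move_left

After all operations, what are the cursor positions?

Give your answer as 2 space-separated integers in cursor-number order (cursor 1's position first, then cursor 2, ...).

After op 1 (delete): buffer="br" (len 2), cursors c1@0 c2@2, authorship ..
After op 2 (insert('k')): buffer="kbrk" (len 4), cursors c1@1 c2@4, authorship 1..2
After op 3 (move_left): buffer="kbrk" (len 4), cursors c1@0 c2@3, authorship 1..2

Answer: 0 3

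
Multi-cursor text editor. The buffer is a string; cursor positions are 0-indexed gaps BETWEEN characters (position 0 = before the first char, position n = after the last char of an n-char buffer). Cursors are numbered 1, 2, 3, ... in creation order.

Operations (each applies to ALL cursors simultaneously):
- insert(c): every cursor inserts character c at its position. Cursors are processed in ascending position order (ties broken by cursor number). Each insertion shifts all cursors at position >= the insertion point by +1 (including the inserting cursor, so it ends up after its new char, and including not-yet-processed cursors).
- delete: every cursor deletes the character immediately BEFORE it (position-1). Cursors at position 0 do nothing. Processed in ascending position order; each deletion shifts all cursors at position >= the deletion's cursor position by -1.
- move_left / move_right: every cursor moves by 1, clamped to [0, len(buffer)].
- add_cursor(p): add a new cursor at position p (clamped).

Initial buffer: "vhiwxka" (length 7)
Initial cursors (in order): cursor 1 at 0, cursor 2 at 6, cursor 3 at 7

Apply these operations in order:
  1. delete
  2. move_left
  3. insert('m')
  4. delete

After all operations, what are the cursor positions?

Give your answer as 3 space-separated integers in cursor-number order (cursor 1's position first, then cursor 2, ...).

After op 1 (delete): buffer="vhiwx" (len 5), cursors c1@0 c2@5 c3@5, authorship .....
After op 2 (move_left): buffer="vhiwx" (len 5), cursors c1@0 c2@4 c3@4, authorship .....
After op 3 (insert('m')): buffer="mvhiwmmx" (len 8), cursors c1@1 c2@7 c3@7, authorship 1....23.
After op 4 (delete): buffer="vhiwx" (len 5), cursors c1@0 c2@4 c3@4, authorship .....

Answer: 0 4 4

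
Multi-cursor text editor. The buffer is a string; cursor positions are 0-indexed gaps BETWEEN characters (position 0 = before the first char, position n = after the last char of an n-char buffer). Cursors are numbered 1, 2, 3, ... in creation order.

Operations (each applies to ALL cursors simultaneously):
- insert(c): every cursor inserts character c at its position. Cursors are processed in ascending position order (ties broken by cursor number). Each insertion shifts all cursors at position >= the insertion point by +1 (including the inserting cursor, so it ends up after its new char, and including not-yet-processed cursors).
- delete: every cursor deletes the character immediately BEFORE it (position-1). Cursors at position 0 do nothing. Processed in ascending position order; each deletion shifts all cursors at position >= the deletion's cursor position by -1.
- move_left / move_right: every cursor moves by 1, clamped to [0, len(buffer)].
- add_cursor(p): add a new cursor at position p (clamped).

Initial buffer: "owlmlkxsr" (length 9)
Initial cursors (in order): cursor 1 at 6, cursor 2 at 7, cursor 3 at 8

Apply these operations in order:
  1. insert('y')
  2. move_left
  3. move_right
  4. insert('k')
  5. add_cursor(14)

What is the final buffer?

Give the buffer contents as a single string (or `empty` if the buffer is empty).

After op 1 (insert('y')): buffer="owlmlkyxysyr" (len 12), cursors c1@7 c2@9 c3@11, authorship ......1.2.3.
After op 2 (move_left): buffer="owlmlkyxysyr" (len 12), cursors c1@6 c2@8 c3@10, authorship ......1.2.3.
After op 3 (move_right): buffer="owlmlkyxysyr" (len 12), cursors c1@7 c2@9 c3@11, authorship ......1.2.3.
After op 4 (insert('k')): buffer="owlmlkykxyksykr" (len 15), cursors c1@8 c2@11 c3@14, authorship ......11.22.33.
After op 5 (add_cursor(14)): buffer="owlmlkykxyksykr" (len 15), cursors c1@8 c2@11 c3@14 c4@14, authorship ......11.22.33.

Answer: owlmlkykxyksykr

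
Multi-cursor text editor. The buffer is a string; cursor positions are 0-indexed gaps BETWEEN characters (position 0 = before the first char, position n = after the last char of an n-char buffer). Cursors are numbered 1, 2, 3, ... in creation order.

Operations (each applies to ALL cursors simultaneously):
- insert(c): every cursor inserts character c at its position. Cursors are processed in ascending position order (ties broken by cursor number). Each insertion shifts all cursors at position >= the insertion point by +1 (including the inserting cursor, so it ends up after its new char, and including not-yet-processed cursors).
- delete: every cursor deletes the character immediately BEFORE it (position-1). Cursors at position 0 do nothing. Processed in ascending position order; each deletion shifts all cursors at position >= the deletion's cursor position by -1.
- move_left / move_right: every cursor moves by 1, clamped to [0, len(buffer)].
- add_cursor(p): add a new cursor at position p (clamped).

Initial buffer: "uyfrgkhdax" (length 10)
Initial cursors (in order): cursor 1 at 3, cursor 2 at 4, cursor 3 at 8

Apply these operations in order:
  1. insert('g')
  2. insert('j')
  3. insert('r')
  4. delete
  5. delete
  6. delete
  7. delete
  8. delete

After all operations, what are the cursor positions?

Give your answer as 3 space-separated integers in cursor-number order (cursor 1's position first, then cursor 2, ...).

After op 1 (insert('g')): buffer="uyfgrggkhdgax" (len 13), cursors c1@4 c2@6 c3@11, authorship ...1.2....3..
After op 2 (insert('j')): buffer="uyfgjrgjgkhdgjax" (len 16), cursors c1@5 c2@8 c3@14, authorship ...11.22....33..
After op 3 (insert('r')): buffer="uyfgjrrgjrgkhdgjrax" (len 19), cursors c1@6 c2@10 c3@17, authorship ...111.222....333..
After op 4 (delete): buffer="uyfgjrgjgkhdgjax" (len 16), cursors c1@5 c2@8 c3@14, authorship ...11.22....33..
After op 5 (delete): buffer="uyfgrggkhdgax" (len 13), cursors c1@4 c2@6 c3@11, authorship ...1.2....3..
After op 6 (delete): buffer="uyfrgkhdax" (len 10), cursors c1@3 c2@4 c3@8, authorship ..........
After op 7 (delete): buffer="uygkhax" (len 7), cursors c1@2 c2@2 c3@5, authorship .......
After op 8 (delete): buffer="gkax" (len 4), cursors c1@0 c2@0 c3@2, authorship ....

Answer: 0 0 2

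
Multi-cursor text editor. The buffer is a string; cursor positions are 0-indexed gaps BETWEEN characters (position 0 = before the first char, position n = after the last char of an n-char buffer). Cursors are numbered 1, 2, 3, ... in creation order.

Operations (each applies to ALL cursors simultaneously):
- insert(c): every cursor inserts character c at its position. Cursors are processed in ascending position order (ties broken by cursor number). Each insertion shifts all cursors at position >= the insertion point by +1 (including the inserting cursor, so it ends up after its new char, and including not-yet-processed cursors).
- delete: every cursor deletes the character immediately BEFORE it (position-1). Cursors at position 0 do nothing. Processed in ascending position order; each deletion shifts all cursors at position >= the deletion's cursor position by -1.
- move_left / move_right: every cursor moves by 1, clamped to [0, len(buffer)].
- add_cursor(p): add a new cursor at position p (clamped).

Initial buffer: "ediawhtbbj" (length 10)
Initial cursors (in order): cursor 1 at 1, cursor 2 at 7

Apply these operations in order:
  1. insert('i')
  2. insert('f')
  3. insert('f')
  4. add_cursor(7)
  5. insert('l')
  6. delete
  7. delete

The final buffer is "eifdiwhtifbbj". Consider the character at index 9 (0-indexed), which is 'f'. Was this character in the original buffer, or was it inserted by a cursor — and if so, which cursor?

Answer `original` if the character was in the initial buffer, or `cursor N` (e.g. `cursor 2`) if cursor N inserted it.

Answer: cursor 2

Derivation:
After op 1 (insert('i')): buffer="eidiawhtibbj" (len 12), cursors c1@2 c2@9, authorship .1......2...
After op 2 (insert('f')): buffer="eifdiawhtifbbj" (len 14), cursors c1@3 c2@11, authorship .11......22...
After op 3 (insert('f')): buffer="eiffdiawhtiffbbj" (len 16), cursors c1@4 c2@13, authorship .111......222...
After op 4 (add_cursor(7)): buffer="eiffdiawhtiffbbj" (len 16), cursors c1@4 c3@7 c2@13, authorship .111......222...
After op 5 (insert('l')): buffer="eiffldialwhtifflbbj" (len 19), cursors c1@5 c3@9 c2@16, authorship .1111...3...2222...
After op 6 (delete): buffer="eiffdiawhtiffbbj" (len 16), cursors c1@4 c3@7 c2@13, authorship .111......222...
After op 7 (delete): buffer="eifdiwhtifbbj" (len 13), cursors c1@3 c3@5 c2@10, authorship .11.....22...
Authorship (.=original, N=cursor N): . 1 1 . . . . . 2 2 . . .
Index 9: author = 2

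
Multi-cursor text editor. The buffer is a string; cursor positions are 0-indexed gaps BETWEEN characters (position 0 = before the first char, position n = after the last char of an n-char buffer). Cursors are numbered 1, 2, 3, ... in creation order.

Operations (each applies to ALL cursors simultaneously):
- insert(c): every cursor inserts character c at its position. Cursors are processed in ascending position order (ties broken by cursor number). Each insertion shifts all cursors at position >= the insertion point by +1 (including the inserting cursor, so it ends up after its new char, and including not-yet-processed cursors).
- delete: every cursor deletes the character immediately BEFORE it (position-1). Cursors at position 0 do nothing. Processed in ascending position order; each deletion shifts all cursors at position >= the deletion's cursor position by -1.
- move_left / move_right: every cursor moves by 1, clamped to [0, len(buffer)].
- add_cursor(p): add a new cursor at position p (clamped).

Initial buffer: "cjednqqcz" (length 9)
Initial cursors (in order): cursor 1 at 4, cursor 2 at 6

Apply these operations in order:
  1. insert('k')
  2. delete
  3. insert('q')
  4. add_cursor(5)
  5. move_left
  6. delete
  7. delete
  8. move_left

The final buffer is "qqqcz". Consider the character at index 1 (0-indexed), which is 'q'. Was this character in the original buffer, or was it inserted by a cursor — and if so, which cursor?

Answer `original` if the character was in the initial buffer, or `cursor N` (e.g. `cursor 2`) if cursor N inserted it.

Answer: cursor 2

Derivation:
After op 1 (insert('k')): buffer="cjedknqkqcz" (len 11), cursors c1@5 c2@8, authorship ....1..2...
After op 2 (delete): buffer="cjednqqcz" (len 9), cursors c1@4 c2@6, authorship .........
After op 3 (insert('q')): buffer="cjedqnqqqcz" (len 11), cursors c1@5 c2@8, authorship ....1..2...
After op 4 (add_cursor(5)): buffer="cjedqnqqqcz" (len 11), cursors c1@5 c3@5 c2@8, authorship ....1..2...
After op 5 (move_left): buffer="cjedqnqqqcz" (len 11), cursors c1@4 c3@4 c2@7, authorship ....1..2...
After op 6 (delete): buffer="cjqnqqcz" (len 8), cursors c1@2 c3@2 c2@4, authorship ..1.2...
After op 7 (delete): buffer="qqqcz" (len 5), cursors c1@0 c3@0 c2@1, authorship 12...
After op 8 (move_left): buffer="qqqcz" (len 5), cursors c1@0 c2@0 c3@0, authorship 12...
Authorship (.=original, N=cursor N): 1 2 . . .
Index 1: author = 2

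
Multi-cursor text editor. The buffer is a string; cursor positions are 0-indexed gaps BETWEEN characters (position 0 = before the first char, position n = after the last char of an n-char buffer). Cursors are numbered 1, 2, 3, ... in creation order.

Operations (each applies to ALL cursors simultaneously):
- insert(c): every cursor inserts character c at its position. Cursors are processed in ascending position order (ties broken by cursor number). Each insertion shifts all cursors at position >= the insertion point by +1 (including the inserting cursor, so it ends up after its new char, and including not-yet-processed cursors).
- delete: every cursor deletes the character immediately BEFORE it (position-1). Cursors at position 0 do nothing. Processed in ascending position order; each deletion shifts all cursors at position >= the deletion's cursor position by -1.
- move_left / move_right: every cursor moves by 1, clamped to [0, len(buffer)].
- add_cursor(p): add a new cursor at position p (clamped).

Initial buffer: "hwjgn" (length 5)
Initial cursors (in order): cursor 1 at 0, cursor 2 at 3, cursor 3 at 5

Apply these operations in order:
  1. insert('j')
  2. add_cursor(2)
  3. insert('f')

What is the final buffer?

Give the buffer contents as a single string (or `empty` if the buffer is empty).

After op 1 (insert('j')): buffer="jhwjjgnj" (len 8), cursors c1@1 c2@5 c3@8, authorship 1...2..3
After op 2 (add_cursor(2)): buffer="jhwjjgnj" (len 8), cursors c1@1 c4@2 c2@5 c3@8, authorship 1...2..3
After op 3 (insert('f')): buffer="jfhfwjjfgnjf" (len 12), cursors c1@2 c4@4 c2@8 c3@12, authorship 11.4..22..33

Answer: jfhfwjjfgnjf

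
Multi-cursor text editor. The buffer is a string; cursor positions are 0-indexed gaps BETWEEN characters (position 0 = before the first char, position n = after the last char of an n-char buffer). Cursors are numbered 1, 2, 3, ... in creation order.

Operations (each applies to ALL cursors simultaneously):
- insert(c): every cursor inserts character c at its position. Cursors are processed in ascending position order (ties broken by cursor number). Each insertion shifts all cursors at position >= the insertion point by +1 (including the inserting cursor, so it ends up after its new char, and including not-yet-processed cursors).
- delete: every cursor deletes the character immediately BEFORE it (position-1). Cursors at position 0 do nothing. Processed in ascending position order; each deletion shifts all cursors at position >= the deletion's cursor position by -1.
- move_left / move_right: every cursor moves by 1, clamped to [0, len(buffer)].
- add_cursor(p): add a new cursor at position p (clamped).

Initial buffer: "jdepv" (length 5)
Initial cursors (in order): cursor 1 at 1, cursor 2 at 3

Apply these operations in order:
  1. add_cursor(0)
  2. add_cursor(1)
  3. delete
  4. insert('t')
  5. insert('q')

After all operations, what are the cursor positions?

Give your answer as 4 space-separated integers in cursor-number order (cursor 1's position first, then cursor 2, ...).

Answer: 6 9 6 6

Derivation:
After op 1 (add_cursor(0)): buffer="jdepv" (len 5), cursors c3@0 c1@1 c2@3, authorship .....
After op 2 (add_cursor(1)): buffer="jdepv" (len 5), cursors c3@0 c1@1 c4@1 c2@3, authorship .....
After op 3 (delete): buffer="dpv" (len 3), cursors c1@0 c3@0 c4@0 c2@1, authorship ...
After op 4 (insert('t')): buffer="tttdtpv" (len 7), cursors c1@3 c3@3 c4@3 c2@5, authorship 134.2..
After op 5 (insert('q')): buffer="tttqqqdtqpv" (len 11), cursors c1@6 c3@6 c4@6 c2@9, authorship 134134.22..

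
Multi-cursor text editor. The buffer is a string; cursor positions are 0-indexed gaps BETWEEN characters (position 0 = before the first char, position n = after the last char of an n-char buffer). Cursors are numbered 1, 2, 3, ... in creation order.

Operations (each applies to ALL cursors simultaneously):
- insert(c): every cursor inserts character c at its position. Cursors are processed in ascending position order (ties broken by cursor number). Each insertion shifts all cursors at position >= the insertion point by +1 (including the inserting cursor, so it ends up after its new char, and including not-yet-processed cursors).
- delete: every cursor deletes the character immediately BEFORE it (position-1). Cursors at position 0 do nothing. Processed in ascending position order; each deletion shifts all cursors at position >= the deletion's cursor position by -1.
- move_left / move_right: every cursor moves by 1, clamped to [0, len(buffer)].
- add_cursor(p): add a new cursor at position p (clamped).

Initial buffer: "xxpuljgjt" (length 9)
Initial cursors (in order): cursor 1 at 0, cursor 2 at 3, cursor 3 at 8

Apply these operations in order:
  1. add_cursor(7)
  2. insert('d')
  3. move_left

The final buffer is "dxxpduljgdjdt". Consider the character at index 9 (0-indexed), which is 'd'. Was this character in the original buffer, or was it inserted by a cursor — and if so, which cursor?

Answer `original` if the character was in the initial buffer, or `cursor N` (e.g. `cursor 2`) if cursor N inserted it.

Answer: cursor 4

Derivation:
After op 1 (add_cursor(7)): buffer="xxpuljgjt" (len 9), cursors c1@0 c2@3 c4@7 c3@8, authorship .........
After op 2 (insert('d')): buffer="dxxpduljgdjdt" (len 13), cursors c1@1 c2@5 c4@10 c3@12, authorship 1...2....4.3.
After op 3 (move_left): buffer="dxxpduljgdjdt" (len 13), cursors c1@0 c2@4 c4@9 c3@11, authorship 1...2....4.3.
Authorship (.=original, N=cursor N): 1 . . . 2 . . . . 4 . 3 .
Index 9: author = 4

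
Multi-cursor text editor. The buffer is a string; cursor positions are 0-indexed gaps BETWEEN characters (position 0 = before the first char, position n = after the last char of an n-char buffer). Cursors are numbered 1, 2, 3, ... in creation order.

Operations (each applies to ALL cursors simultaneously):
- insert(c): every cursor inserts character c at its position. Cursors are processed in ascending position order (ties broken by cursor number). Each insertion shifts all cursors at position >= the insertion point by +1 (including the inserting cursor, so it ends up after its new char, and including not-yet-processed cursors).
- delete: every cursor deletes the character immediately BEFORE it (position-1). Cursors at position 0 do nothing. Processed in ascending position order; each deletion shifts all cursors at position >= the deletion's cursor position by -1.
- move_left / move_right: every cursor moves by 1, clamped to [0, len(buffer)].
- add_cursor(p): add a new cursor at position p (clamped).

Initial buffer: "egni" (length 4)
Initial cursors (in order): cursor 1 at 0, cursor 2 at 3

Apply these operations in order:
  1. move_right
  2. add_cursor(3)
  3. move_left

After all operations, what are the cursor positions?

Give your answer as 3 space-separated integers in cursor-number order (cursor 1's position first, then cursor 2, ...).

Answer: 0 3 2

Derivation:
After op 1 (move_right): buffer="egni" (len 4), cursors c1@1 c2@4, authorship ....
After op 2 (add_cursor(3)): buffer="egni" (len 4), cursors c1@1 c3@3 c2@4, authorship ....
After op 3 (move_left): buffer="egni" (len 4), cursors c1@0 c3@2 c2@3, authorship ....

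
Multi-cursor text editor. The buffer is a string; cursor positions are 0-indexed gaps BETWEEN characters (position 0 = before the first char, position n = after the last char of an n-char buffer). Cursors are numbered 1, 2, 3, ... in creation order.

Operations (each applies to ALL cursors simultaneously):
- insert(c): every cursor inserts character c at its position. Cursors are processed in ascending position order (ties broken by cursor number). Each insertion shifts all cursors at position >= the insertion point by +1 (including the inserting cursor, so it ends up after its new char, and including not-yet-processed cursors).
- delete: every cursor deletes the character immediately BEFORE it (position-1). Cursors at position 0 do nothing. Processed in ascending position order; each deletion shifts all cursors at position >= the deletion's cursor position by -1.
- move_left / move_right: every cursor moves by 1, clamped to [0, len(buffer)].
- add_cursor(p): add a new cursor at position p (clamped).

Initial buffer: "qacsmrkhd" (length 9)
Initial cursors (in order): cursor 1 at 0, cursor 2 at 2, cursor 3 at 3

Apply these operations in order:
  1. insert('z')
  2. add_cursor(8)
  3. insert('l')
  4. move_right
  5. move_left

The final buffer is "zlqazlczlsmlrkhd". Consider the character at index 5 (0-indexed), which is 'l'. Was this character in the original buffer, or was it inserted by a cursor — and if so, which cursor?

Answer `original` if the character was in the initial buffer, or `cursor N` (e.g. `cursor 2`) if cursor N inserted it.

After op 1 (insert('z')): buffer="zqazczsmrkhd" (len 12), cursors c1@1 c2@4 c3@6, authorship 1..2.3......
After op 2 (add_cursor(8)): buffer="zqazczsmrkhd" (len 12), cursors c1@1 c2@4 c3@6 c4@8, authorship 1..2.3......
After op 3 (insert('l')): buffer="zlqazlczlsmlrkhd" (len 16), cursors c1@2 c2@6 c3@9 c4@12, authorship 11..22.33..4....
After op 4 (move_right): buffer="zlqazlczlsmlrkhd" (len 16), cursors c1@3 c2@7 c3@10 c4@13, authorship 11..22.33..4....
After op 5 (move_left): buffer="zlqazlczlsmlrkhd" (len 16), cursors c1@2 c2@6 c3@9 c4@12, authorship 11..22.33..4....
Authorship (.=original, N=cursor N): 1 1 . . 2 2 . 3 3 . . 4 . . . .
Index 5: author = 2

Answer: cursor 2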